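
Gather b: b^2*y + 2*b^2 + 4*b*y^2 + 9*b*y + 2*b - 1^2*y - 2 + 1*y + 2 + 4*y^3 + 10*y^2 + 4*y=b^2*(y + 2) + b*(4*y^2 + 9*y + 2) + 4*y^3 + 10*y^2 + 4*y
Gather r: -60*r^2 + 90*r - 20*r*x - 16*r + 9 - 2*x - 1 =-60*r^2 + r*(74 - 20*x) - 2*x + 8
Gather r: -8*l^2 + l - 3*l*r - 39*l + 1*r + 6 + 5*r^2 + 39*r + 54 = -8*l^2 - 38*l + 5*r^2 + r*(40 - 3*l) + 60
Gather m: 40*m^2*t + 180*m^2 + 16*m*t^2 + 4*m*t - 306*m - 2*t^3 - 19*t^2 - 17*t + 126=m^2*(40*t + 180) + m*(16*t^2 + 4*t - 306) - 2*t^3 - 19*t^2 - 17*t + 126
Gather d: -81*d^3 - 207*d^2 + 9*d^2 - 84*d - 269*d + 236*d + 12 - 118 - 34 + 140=-81*d^3 - 198*d^2 - 117*d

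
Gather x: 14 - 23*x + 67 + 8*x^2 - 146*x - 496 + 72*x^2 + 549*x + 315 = 80*x^2 + 380*x - 100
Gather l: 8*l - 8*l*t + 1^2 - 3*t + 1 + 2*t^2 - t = l*(8 - 8*t) + 2*t^2 - 4*t + 2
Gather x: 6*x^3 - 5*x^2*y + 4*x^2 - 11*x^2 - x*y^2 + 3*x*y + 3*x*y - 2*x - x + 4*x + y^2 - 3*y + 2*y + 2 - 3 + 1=6*x^3 + x^2*(-5*y - 7) + x*(-y^2 + 6*y + 1) + y^2 - y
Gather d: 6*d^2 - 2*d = 6*d^2 - 2*d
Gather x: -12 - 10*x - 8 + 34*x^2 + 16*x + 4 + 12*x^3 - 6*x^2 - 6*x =12*x^3 + 28*x^2 - 16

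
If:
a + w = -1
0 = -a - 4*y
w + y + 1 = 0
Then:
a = 0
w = -1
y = 0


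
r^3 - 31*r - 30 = (r - 6)*(r + 1)*(r + 5)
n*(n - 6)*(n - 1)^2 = n^4 - 8*n^3 + 13*n^2 - 6*n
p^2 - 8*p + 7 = (p - 7)*(p - 1)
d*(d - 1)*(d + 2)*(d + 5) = d^4 + 6*d^3 + 3*d^2 - 10*d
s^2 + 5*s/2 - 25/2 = (s - 5/2)*(s + 5)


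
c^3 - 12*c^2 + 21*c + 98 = (c - 7)^2*(c + 2)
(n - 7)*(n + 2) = n^2 - 5*n - 14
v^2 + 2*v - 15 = (v - 3)*(v + 5)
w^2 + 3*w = w*(w + 3)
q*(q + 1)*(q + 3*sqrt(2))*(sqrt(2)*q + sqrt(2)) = sqrt(2)*q^4 + 2*sqrt(2)*q^3 + 6*q^3 + sqrt(2)*q^2 + 12*q^2 + 6*q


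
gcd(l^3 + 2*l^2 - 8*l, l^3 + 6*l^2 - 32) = l^2 + 2*l - 8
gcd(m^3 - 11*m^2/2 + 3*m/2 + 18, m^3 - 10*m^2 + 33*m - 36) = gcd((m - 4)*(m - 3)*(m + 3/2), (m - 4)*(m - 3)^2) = m^2 - 7*m + 12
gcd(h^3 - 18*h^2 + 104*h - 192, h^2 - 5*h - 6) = h - 6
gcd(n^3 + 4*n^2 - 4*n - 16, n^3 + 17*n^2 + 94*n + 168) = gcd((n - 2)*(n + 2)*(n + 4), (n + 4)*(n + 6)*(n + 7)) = n + 4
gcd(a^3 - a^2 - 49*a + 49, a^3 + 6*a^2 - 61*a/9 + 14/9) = a + 7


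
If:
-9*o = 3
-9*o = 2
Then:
No Solution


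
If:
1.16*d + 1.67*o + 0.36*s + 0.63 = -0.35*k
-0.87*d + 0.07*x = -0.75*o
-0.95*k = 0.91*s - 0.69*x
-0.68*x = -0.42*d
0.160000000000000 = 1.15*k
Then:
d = -0.20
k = 0.14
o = -0.22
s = -0.24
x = -0.12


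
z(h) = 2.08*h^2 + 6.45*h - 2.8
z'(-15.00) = -55.95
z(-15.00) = 368.45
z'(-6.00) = -18.51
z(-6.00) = 33.38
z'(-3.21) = -6.90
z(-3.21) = -2.07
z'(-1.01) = 2.25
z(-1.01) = -7.19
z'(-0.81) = 3.08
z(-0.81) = -6.66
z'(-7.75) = -25.79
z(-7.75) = 72.14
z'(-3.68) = -8.86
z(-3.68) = 1.63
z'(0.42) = 8.20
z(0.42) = 0.28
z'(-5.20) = -15.18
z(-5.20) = 19.90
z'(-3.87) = -9.65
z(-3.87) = 3.39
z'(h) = 4.16*h + 6.45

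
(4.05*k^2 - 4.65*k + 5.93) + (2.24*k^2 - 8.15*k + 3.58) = 6.29*k^2 - 12.8*k + 9.51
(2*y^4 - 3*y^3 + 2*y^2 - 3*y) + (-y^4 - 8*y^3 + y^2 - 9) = y^4 - 11*y^3 + 3*y^2 - 3*y - 9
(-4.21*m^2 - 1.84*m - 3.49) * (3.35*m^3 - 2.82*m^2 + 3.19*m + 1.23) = -14.1035*m^5 + 5.7082*m^4 - 19.9326*m^3 - 1.2061*m^2 - 13.3963*m - 4.2927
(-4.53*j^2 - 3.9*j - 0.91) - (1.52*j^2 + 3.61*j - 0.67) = -6.05*j^2 - 7.51*j - 0.24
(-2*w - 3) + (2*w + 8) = 5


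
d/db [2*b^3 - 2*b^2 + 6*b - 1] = 6*b^2 - 4*b + 6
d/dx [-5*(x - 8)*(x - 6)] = 70 - 10*x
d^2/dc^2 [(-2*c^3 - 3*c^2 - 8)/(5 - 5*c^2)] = 2*(2*c^3 + 33*c^2 + 6*c + 11)/(5*(c^6 - 3*c^4 + 3*c^2 - 1))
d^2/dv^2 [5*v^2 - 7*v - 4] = 10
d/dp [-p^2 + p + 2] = 1 - 2*p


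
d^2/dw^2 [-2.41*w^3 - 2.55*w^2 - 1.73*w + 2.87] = -14.46*w - 5.1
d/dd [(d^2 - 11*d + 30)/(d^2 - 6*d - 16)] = (5*d^2 - 92*d + 356)/(d^4 - 12*d^3 + 4*d^2 + 192*d + 256)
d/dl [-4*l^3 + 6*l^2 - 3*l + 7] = -12*l^2 + 12*l - 3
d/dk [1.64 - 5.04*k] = -5.04000000000000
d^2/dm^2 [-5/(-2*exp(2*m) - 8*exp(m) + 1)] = 40*(-(exp(m) + 1)*(2*exp(2*m) + 8*exp(m) - 1) + 4*(exp(m) + 2)^2*exp(m))*exp(m)/(2*exp(2*m) + 8*exp(m) - 1)^3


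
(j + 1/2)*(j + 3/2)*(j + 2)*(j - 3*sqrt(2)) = j^4 - 3*sqrt(2)*j^3 + 4*j^3 - 12*sqrt(2)*j^2 + 19*j^2/4 - 57*sqrt(2)*j/4 + 3*j/2 - 9*sqrt(2)/2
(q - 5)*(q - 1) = q^2 - 6*q + 5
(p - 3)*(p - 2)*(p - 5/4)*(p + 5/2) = p^4 - 15*p^3/4 - 27*p^2/8 + 185*p/8 - 75/4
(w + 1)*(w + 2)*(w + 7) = w^3 + 10*w^2 + 23*w + 14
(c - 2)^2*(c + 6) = c^3 + 2*c^2 - 20*c + 24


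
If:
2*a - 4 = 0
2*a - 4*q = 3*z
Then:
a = 2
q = 1 - 3*z/4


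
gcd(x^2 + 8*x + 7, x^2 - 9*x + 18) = 1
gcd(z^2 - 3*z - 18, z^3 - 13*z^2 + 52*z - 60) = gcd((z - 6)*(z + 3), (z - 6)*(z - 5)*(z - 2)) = z - 6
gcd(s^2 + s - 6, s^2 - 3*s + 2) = s - 2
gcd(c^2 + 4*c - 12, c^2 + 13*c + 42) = c + 6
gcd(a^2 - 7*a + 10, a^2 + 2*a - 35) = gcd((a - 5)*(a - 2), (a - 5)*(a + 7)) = a - 5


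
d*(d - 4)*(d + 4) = d^3 - 16*d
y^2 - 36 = (y - 6)*(y + 6)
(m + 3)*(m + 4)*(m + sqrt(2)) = m^3 + sqrt(2)*m^2 + 7*m^2 + 7*sqrt(2)*m + 12*m + 12*sqrt(2)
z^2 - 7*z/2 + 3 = (z - 2)*(z - 3/2)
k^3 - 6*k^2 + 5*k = k*(k - 5)*(k - 1)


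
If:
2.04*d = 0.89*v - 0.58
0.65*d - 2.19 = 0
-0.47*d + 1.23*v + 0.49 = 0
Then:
No Solution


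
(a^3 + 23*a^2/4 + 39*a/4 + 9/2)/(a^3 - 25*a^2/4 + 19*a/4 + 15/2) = (a^2 + 5*a + 6)/(a^2 - 7*a + 10)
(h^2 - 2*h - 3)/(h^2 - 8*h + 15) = (h + 1)/(h - 5)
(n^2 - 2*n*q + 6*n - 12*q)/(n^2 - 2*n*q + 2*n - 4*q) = (n + 6)/(n + 2)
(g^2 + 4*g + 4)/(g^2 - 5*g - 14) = (g + 2)/(g - 7)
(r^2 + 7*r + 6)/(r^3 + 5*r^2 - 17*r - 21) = (r + 6)/(r^2 + 4*r - 21)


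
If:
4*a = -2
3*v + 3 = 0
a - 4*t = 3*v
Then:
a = -1/2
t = 5/8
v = -1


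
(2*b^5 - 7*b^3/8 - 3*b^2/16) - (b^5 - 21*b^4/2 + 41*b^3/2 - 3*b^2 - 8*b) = b^5 + 21*b^4/2 - 171*b^3/8 + 45*b^2/16 + 8*b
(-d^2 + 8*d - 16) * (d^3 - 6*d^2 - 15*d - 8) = -d^5 + 14*d^4 - 49*d^3 - 16*d^2 + 176*d + 128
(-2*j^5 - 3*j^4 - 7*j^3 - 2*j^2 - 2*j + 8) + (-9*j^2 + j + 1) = -2*j^5 - 3*j^4 - 7*j^3 - 11*j^2 - j + 9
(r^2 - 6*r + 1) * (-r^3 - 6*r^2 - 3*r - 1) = -r^5 + 32*r^3 + 11*r^2 + 3*r - 1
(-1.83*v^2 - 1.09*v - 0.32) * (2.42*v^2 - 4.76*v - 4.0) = -4.4286*v^4 + 6.073*v^3 + 11.734*v^2 + 5.8832*v + 1.28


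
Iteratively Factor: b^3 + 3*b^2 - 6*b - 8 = (b + 1)*(b^2 + 2*b - 8) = (b + 1)*(b + 4)*(b - 2)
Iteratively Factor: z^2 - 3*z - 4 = (z - 4)*(z + 1)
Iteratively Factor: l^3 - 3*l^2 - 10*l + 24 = (l + 3)*(l^2 - 6*l + 8) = (l - 4)*(l + 3)*(l - 2)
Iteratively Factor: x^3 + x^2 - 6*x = (x)*(x^2 + x - 6) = x*(x + 3)*(x - 2)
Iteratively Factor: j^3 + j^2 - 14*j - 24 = (j - 4)*(j^2 + 5*j + 6) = (j - 4)*(j + 2)*(j + 3)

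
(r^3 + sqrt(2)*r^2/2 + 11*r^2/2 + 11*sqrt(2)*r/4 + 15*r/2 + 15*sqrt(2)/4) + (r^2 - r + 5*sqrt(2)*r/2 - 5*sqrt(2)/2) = r^3 + sqrt(2)*r^2/2 + 13*r^2/2 + 13*r/2 + 21*sqrt(2)*r/4 + 5*sqrt(2)/4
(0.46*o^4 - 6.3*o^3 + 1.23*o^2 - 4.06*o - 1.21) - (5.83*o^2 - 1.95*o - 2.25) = 0.46*o^4 - 6.3*o^3 - 4.6*o^2 - 2.11*o + 1.04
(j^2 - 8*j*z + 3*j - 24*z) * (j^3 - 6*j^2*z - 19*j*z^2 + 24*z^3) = j^5 - 14*j^4*z + 3*j^4 + 29*j^3*z^2 - 42*j^3*z + 176*j^2*z^3 + 87*j^2*z^2 - 192*j*z^4 + 528*j*z^3 - 576*z^4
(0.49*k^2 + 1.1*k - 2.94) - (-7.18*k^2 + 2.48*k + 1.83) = 7.67*k^2 - 1.38*k - 4.77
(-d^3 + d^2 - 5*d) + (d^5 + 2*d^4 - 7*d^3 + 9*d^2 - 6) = d^5 + 2*d^4 - 8*d^3 + 10*d^2 - 5*d - 6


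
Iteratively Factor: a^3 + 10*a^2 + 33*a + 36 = (a + 3)*(a^2 + 7*a + 12) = (a + 3)*(a + 4)*(a + 3)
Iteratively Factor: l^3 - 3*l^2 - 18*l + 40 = (l + 4)*(l^2 - 7*l + 10) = (l - 5)*(l + 4)*(l - 2)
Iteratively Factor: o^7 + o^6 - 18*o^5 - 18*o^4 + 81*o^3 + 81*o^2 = (o)*(o^6 + o^5 - 18*o^4 - 18*o^3 + 81*o^2 + 81*o) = o*(o + 3)*(o^5 - 2*o^4 - 12*o^3 + 18*o^2 + 27*o) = o*(o - 3)*(o + 3)*(o^4 + o^3 - 9*o^2 - 9*o) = o*(o - 3)^2*(o + 3)*(o^3 + 4*o^2 + 3*o) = o*(o - 3)^2*(o + 1)*(o + 3)*(o^2 + 3*o) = o^2*(o - 3)^2*(o + 1)*(o + 3)*(o + 3)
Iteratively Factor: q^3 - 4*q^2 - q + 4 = (q - 1)*(q^2 - 3*q - 4) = (q - 1)*(q + 1)*(q - 4)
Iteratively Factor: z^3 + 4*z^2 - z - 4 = (z + 1)*(z^2 + 3*z - 4) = (z - 1)*(z + 1)*(z + 4)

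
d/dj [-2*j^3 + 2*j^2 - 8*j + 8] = -6*j^2 + 4*j - 8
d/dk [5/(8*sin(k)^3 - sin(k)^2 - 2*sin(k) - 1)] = 10*(-12*sin(k)^2 + sin(k) + 1)*cos(k)/(-8*sin(k)^3 + sin(k)^2 + 2*sin(k) + 1)^2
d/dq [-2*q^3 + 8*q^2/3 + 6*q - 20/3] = -6*q^2 + 16*q/3 + 6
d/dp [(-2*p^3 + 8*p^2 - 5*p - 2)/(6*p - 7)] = (-24*p^3 + 90*p^2 - 112*p + 47)/(36*p^2 - 84*p + 49)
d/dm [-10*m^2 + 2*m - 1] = 2 - 20*m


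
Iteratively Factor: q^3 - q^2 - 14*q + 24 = (q - 2)*(q^2 + q - 12) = (q - 2)*(q + 4)*(q - 3)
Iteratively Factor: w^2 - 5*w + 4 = (w - 1)*(w - 4)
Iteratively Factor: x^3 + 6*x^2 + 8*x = (x)*(x^2 + 6*x + 8) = x*(x + 4)*(x + 2)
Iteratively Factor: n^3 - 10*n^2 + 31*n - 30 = (n - 3)*(n^2 - 7*n + 10) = (n - 5)*(n - 3)*(n - 2)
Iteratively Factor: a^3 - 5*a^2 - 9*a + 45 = (a - 5)*(a^2 - 9) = (a - 5)*(a - 3)*(a + 3)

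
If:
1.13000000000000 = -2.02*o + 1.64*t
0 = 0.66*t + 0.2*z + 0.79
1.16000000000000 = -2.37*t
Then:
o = -0.96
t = -0.49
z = -2.33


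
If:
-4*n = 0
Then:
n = 0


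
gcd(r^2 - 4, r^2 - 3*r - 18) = 1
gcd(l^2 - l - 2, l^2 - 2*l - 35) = 1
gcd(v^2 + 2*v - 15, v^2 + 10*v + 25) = v + 5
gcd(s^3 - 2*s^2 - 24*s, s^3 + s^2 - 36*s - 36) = s - 6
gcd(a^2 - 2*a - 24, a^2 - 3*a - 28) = a + 4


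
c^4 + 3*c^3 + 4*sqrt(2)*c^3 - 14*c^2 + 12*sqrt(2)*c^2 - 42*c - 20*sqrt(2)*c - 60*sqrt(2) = (c + 3)*(c - 2*sqrt(2))*(c + sqrt(2))*(c + 5*sqrt(2))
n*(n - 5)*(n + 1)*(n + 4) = n^4 - 21*n^2 - 20*n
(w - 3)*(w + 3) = w^2 - 9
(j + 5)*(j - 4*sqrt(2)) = j^2 - 4*sqrt(2)*j + 5*j - 20*sqrt(2)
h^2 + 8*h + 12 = (h + 2)*(h + 6)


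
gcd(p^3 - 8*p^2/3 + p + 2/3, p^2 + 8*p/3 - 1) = 1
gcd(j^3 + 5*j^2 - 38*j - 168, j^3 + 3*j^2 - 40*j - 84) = j^2 + j - 42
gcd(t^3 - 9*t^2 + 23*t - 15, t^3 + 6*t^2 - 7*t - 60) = t - 3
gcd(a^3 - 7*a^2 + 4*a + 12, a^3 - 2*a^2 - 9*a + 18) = a - 2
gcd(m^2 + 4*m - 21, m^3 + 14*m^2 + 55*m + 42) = m + 7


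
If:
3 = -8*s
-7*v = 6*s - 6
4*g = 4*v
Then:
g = 33/28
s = -3/8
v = 33/28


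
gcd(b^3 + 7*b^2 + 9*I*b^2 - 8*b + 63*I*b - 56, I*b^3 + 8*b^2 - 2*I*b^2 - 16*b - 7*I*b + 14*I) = 1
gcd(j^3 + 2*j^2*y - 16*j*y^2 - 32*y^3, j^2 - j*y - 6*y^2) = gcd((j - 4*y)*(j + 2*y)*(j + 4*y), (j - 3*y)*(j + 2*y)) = j + 2*y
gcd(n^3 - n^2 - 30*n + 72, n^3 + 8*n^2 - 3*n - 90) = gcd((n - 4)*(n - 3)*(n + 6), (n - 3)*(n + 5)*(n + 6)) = n^2 + 3*n - 18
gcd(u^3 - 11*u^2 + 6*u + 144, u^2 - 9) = u + 3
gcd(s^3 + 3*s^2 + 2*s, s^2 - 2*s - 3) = s + 1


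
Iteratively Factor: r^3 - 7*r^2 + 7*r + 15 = (r + 1)*(r^2 - 8*r + 15) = (r - 3)*(r + 1)*(r - 5)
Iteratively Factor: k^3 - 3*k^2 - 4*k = (k)*(k^2 - 3*k - 4) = k*(k + 1)*(k - 4)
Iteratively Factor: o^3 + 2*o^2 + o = (o + 1)*(o^2 + o) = o*(o + 1)*(o + 1)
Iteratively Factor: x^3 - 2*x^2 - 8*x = (x)*(x^2 - 2*x - 8) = x*(x + 2)*(x - 4)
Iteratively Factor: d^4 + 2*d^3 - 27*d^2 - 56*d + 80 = (d - 5)*(d^3 + 7*d^2 + 8*d - 16) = (d - 5)*(d - 1)*(d^2 + 8*d + 16) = (d - 5)*(d - 1)*(d + 4)*(d + 4)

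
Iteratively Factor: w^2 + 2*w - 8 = (w - 2)*(w + 4)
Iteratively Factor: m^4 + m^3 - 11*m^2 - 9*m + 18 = (m - 3)*(m^3 + 4*m^2 + m - 6) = (m - 3)*(m + 3)*(m^2 + m - 2) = (m - 3)*(m + 2)*(m + 3)*(m - 1)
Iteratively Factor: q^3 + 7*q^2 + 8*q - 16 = (q - 1)*(q^2 + 8*q + 16) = (q - 1)*(q + 4)*(q + 4)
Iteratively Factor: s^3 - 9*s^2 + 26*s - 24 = (s - 4)*(s^2 - 5*s + 6) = (s - 4)*(s - 2)*(s - 3)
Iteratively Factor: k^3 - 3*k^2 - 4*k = (k + 1)*(k^2 - 4*k) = k*(k + 1)*(k - 4)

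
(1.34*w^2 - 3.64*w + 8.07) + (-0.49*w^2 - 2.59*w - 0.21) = 0.85*w^2 - 6.23*w + 7.86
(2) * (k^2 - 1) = 2*k^2 - 2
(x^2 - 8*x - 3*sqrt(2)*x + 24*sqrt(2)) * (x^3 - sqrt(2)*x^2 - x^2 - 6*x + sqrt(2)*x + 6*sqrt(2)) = x^5 - 9*x^4 - 4*sqrt(2)*x^4 + 8*x^3 + 36*sqrt(2)*x^3 - 8*sqrt(2)*x^2 - 6*x^2 - 192*sqrt(2)*x + 12*x + 288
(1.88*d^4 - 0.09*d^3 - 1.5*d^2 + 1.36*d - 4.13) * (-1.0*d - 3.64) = -1.88*d^5 - 6.7532*d^4 + 1.8276*d^3 + 4.1*d^2 - 0.8204*d + 15.0332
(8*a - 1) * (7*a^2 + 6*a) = 56*a^3 + 41*a^2 - 6*a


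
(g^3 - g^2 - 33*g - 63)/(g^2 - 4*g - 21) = g + 3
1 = 1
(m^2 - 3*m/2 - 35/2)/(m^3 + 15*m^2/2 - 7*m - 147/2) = (m - 5)/(m^2 + 4*m - 21)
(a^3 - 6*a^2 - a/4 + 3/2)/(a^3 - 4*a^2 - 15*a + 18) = (a^2 - 1/4)/(a^2 + 2*a - 3)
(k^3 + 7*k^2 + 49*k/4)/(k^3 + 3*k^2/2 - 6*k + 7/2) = k*(2*k + 7)/(2*(k^2 - 2*k + 1))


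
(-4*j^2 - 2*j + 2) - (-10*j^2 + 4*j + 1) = 6*j^2 - 6*j + 1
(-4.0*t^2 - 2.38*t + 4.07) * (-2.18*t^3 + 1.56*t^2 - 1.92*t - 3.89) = 8.72*t^5 - 1.0516*t^4 - 4.9054*t^3 + 26.4788*t^2 + 1.4438*t - 15.8323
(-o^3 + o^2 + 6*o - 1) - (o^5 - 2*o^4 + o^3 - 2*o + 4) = -o^5 + 2*o^4 - 2*o^3 + o^2 + 8*o - 5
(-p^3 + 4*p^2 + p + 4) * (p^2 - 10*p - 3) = -p^5 + 14*p^4 - 36*p^3 - 18*p^2 - 43*p - 12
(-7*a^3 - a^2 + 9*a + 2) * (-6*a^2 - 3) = 42*a^5 + 6*a^4 - 33*a^3 - 9*a^2 - 27*a - 6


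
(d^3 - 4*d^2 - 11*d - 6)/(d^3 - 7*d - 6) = (d^2 - 5*d - 6)/(d^2 - d - 6)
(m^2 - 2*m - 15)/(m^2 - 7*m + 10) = (m + 3)/(m - 2)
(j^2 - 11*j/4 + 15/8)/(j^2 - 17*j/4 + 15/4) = (j - 3/2)/(j - 3)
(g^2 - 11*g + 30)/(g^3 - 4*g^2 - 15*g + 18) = (g - 5)/(g^2 + 2*g - 3)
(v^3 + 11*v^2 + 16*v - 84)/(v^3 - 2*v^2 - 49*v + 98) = (v + 6)/(v - 7)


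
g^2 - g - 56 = (g - 8)*(g + 7)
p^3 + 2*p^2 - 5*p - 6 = (p - 2)*(p + 1)*(p + 3)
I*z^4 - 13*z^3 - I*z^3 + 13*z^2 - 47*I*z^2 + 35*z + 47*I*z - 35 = (z + I)*(z + 5*I)*(z + 7*I)*(I*z - I)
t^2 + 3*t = t*(t + 3)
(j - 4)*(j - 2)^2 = j^3 - 8*j^2 + 20*j - 16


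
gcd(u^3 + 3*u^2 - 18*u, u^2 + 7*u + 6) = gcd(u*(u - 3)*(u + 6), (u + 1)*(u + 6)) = u + 6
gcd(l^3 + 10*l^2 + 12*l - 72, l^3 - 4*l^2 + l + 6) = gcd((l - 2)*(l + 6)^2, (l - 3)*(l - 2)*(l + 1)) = l - 2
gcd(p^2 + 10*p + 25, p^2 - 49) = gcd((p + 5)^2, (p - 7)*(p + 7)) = 1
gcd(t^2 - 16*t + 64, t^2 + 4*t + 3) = 1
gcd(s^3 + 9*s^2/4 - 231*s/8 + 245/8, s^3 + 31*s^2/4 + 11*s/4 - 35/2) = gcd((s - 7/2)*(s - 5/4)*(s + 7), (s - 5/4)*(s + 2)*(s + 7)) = s^2 + 23*s/4 - 35/4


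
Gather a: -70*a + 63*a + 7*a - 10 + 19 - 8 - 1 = 0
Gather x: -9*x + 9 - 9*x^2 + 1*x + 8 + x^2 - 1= -8*x^2 - 8*x + 16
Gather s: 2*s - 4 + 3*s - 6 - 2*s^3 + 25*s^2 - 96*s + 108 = -2*s^3 + 25*s^2 - 91*s + 98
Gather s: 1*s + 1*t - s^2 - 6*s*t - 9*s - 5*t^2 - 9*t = -s^2 + s*(-6*t - 8) - 5*t^2 - 8*t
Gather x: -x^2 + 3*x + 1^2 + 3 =-x^2 + 3*x + 4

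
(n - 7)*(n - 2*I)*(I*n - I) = I*n^3 + 2*n^2 - 8*I*n^2 - 16*n + 7*I*n + 14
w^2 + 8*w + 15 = (w + 3)*(w + 5)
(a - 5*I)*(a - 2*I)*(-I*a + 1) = -I*a^3 - 6*a^2 + 3*I*a - 10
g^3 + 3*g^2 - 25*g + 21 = (g - 3)*(g - 1)*(g + 7)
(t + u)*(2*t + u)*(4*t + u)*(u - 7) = 8*t^3*u - 56*t^3 + 14*t^2*u^2 - 98*t^2*u + 7*t*u^3 - 49*t*u^2 + u^4 - 7*u^3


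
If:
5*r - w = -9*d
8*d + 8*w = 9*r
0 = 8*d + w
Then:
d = 0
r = 0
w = 0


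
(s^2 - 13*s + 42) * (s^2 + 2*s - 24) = s^4 - 11*s^3 - 8*s^2 + 396*s - 1008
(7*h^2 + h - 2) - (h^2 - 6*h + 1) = 6*h^2 + 7*h - 3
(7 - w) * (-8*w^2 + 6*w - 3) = 8*w^3 - 62*w^2 + 45*w - 21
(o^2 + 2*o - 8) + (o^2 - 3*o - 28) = 2*o^2 - o - 36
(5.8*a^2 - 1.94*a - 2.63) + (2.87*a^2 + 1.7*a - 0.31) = 8.67*a^2 - 0.24*a - 2.94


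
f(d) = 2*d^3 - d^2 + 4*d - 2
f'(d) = 6*d^2 - 2*d + 4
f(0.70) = 1.00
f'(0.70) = 5.54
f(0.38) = -0.51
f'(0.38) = 4.11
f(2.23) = 24.13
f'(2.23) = 29.38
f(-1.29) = -13.12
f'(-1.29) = 16.56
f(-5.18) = -327.54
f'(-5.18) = 175.35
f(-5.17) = -325.79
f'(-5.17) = 174.71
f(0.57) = 0.33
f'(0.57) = 4.81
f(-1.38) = -14.68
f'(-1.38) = 18.19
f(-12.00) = -3650.00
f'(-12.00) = 892.00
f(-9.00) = -1577.00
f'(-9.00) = 508.00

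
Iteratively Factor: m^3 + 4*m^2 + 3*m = (m + 1)*(m^2 + 3*m) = m*(m + 1)*(m + 3)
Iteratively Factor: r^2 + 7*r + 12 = (r + 3)*(r + 4)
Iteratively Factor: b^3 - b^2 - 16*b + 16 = (b - 1)*(b^2 - 16) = (b - 4)*(b - 1)*(b + 4)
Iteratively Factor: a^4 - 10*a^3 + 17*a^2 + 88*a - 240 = (a + 3)*(a^3 - 13*a^2 + 56*a - 80) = (a - 4)*(a + 3)*(a^2 - 9*a + 20) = (a - 4)^2*(a + 3)*(a - 5)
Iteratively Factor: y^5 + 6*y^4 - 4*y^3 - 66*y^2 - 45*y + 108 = (y + 3)*(y^4 + 3*y^3 - 13*y^2 - 27*y + 36) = (y - 1)*(y + 3)*(y^3 + 4*y^2 - 9*y - 36) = (y - 3)*(y - 1)*(y + 3)*(y^2 + 7*y + 12) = (y - 3)*(y - 1)*(y + 3)^2*(y + 4)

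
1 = 1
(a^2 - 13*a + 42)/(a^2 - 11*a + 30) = (a - 7)/(a - 5)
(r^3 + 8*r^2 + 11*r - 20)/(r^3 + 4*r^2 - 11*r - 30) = (r^2 + 3*r - 4)/(r^2 - r - 6)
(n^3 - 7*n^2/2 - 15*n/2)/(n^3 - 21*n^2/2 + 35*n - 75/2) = n*(2*n + 3)/(2*n^2 - 11*n + 15)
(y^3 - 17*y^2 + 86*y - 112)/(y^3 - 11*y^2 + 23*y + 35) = (y^2 - 10*y + 16)/(y^2 - 4*y - 5)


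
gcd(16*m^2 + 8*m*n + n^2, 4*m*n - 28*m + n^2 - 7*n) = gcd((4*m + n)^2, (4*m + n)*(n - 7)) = 4*m + n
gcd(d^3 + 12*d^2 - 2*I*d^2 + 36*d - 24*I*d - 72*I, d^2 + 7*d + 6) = d + 6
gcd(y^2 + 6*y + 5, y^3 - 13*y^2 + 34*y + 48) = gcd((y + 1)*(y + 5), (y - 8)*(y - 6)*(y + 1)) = y + 1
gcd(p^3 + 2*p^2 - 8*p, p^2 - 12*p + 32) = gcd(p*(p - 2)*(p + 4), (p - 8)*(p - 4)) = 1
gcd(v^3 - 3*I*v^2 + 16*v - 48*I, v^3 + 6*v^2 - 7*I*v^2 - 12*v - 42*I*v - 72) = v^2 - 7*I*v - 12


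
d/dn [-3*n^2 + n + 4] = 1 - 6*n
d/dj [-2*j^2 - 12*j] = -4*j - 12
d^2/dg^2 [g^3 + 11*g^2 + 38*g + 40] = 6*g + 22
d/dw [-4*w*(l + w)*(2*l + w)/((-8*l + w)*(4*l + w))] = 4*(64*l^4 + 192*l^3*w + 110*l^2*w^2 + 8*l*w^3 - w^4)/(1024*l^4 + 256*l^3*w - 48*l^2*w^2 - 8*l*w^3 + w^4)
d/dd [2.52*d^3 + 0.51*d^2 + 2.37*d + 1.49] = 7.56*d^2 + 1.02*d + 2.37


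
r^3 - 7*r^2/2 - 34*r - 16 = (r - 8)*(r + 1/2)*(r + 4)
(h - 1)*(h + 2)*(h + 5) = h^3 + 6*h^2 + 3*h - 10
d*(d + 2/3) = d^2 + 2*d/3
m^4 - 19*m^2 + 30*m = m*(m - 3)*(m - 2)*(m + 5)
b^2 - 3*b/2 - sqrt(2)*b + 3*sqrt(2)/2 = (b - 3/2)*(b - sqrt(2))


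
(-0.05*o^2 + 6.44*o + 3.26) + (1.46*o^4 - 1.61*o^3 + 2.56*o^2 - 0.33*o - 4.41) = 1.46*o^4 - 1.61*o^3 + 2.51*o^2 + 6.11*o - 1.15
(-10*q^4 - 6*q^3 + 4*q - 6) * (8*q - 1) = -80*q^5 - 38*q^4 + 6*q^3 + 32*q^2 - 52*q + 6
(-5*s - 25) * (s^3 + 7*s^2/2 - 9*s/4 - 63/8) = -5*s^4 - 85*s^3/2 - 305*s^2/4 + 765*s/8 + 1575/8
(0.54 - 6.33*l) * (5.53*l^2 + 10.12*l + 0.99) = -35.0049*l^3 - 61.0734*l^2 - 0.8019*l + 0.5346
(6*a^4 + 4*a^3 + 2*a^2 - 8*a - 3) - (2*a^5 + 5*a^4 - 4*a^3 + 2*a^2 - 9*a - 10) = -2*a^5 + a^4 + 8*a^3 + a + 7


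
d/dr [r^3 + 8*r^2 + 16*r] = 3*r^2 + 16*r + 16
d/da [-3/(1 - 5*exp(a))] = -15*exp(a)/(5*exp(a) - 1)^2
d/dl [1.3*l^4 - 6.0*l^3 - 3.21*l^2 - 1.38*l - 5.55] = 5.2*l^3 - 18.0*l^2 - 6.42*l - 1.38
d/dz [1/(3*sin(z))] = -cos(z)/(3*sin(z)^2)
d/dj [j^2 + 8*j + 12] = 2*j + 8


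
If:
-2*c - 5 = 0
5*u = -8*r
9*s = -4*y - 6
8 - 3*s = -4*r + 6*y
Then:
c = -5/2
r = 7*y/6 - 5/2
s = -4*y/9 - 2/3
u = 4 - 28*y/15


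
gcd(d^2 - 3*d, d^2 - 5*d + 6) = d - 3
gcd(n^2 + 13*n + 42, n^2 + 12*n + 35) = n + 7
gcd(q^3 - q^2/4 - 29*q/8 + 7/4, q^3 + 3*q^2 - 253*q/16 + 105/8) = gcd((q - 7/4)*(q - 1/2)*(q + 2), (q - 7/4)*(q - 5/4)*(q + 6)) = q - 7/4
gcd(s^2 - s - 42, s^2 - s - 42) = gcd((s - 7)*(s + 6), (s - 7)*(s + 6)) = s^2 - s - 42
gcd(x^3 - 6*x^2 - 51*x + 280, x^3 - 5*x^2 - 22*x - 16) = x - 8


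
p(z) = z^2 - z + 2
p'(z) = 2*z - 1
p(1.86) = 3.60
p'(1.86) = 2.72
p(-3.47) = 17.51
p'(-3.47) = -7.94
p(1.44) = 2.63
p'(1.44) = 1.88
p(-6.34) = 48.54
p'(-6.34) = -13.68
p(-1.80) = 7.04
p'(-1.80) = -4.60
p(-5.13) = 33.45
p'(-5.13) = -11.26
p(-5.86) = 42.20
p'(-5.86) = -12.72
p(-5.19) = 34.13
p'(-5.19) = -11.38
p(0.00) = 2.00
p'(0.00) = -1.00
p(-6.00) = 44.00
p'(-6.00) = -13.00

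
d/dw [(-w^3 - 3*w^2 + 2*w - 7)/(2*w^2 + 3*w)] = (-2*w^4 - 6*w^3 - 13*w^2 + 28*w + 21)/(w^2*(4*w^2 + 12*w + 9))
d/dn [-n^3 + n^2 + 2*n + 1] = -3*n^2 + 2*n + 2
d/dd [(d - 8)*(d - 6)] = 2*d - 14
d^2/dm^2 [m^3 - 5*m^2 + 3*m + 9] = 6*m - 10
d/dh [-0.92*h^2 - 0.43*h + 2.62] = -1.84*h - 0.43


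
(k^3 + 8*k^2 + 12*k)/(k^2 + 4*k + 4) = k*(k + 6)/(k + 2)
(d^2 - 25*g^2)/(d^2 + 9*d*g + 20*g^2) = (d - 5*g)/(d + 4*g)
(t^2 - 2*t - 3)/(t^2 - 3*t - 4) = (t - 3)/(t - 4)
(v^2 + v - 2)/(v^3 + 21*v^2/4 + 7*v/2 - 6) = 4*(v - 1)/(4*v^2 + 13*v - 12)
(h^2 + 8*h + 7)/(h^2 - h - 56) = (h + 1)/(h - 8)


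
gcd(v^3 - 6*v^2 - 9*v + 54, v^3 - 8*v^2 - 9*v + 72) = v^2 - 9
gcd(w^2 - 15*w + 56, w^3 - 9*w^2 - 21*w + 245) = w - 7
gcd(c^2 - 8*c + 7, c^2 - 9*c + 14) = c - 7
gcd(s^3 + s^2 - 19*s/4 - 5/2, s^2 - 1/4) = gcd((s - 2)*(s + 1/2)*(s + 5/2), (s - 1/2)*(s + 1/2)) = s + 1/2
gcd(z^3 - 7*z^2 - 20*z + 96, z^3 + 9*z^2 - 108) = z - 3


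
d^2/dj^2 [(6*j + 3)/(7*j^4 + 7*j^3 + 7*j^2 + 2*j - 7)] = 6*(588*j^7 + 1274*j^6 + 1323*j^5 + 945*j^4 + 1470*j^3 + 1071*j^2 + 483*j + 81)/(343*j^12 + 1029*j^11 + 2058*j^10 + 2695*j^9 + 1617*j^8 - 147*j^7 - 2072*j^6 - 2268*j^5 - 504*j^4 + 449*j^3 + 945*j^2 + 294*j - 343)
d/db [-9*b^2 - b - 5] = -18*b - 1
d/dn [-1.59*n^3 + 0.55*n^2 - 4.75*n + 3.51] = -4.77*n^2 + 1.1*n - 4.75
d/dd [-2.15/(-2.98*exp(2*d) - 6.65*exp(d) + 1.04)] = (-12.814*exp(d) - 14.2975)*exp(d)/(2.98*exp(2*d) + 6.65*exp(d) - 1.04)^2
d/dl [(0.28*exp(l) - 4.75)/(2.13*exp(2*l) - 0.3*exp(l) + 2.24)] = (-0.5964*exp(2*l) + 20.235*exp(l) - 0.7978)*exp(l)/(4.5369*exp(4*l) - 1.278*exp(3*l) + 9.6324*exp(2*l) - 1.344*exp(l) + 5.0176)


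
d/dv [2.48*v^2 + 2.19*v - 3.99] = 4.96*v + 2.19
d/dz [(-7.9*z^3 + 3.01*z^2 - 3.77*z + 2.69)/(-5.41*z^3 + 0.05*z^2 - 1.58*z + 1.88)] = (15.8891*z^4 - 15.8274*z^3 - 5.4646*z^2 + 11.0486*z - 2.8374)/(29.2681*z^6 - 0.541*z^5 + 17.0981*z^4 - 20.4996*z^3 + 2.6844*z^2 - 5.9408*z + 3.5344)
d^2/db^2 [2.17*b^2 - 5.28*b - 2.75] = 4.34000000000000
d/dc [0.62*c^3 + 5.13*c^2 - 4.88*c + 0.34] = 1.86*c^2 + 10.26*c - 4.88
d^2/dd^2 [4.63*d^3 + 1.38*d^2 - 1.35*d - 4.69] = 27.78*d + 2.76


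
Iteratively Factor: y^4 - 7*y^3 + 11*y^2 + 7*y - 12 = (y - 4)*(y^3 - 3*y^2 - y + 3) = (y - 4)*(y - 1)*(y^2 - 2*y - 3) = (y - 4)*(y - 1)*(y + 1)*(y - 3)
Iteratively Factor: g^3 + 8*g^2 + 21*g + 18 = (g + 2)*(g^2 + 6*g + 9) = (g + 2)*(g + 3)*(g + 3)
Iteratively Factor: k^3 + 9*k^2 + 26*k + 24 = (k + 3)*(k^2 + 6*k + 8) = (k + 3)*(k + 4)*(k + 2)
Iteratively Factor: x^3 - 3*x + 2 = (x - 1)*(x^2 + x - 2) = (x - 1)*(x + 2)*(x - 1)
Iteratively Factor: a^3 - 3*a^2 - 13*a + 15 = (a - 5)*(a^2 + 2*a - 3) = (a - 5)*(a - 1)*(a + 3)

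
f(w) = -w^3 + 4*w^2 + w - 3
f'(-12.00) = -527.00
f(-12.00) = 2289.00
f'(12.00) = -335.00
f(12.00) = -1143.00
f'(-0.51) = -3.86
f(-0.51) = -2.34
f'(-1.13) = -11.87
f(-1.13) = 2.42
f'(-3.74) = -70.88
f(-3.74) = 101.52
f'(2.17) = 4.23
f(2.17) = 7.79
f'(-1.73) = -21.82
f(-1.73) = 12.42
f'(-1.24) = -13.53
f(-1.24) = 3.82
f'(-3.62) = -67.27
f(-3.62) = 93.24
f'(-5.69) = -141.65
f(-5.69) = 305.03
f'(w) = -3*w^2 + 8*w + 1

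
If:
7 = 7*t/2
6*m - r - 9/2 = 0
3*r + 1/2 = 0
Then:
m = 13/18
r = -1/6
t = 2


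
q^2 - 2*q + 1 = (q - 1)^2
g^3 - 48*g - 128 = (g - 8)*(g + 4)^2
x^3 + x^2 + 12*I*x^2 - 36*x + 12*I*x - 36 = (x + 1)*(x + 6*I)^2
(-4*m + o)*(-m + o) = 4*m^2 - 5*m*o + o^2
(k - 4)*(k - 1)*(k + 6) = k^3 + k^2 - 26*k + 24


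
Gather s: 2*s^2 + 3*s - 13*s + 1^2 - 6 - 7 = 2*s^2 - 10*s - 12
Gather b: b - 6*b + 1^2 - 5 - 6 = -5*b - 10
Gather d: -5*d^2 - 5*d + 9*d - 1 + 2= -5*d^2 + 4*d + 1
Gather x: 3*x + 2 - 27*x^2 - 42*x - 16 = -27*x^2 - 39*x - 14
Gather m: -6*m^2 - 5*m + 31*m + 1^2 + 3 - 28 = -6*m^2 + 26*m - 24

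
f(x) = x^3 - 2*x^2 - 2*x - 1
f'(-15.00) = 733.00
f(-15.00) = -3796.00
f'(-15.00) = 733.00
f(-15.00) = -3796.00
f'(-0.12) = -1.48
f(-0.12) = -0.79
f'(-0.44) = 0.34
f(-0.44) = -0.59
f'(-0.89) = 3.94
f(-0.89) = -1.51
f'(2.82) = 10.58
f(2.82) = -0.12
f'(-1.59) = 11.94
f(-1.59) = -6.90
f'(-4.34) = 71.87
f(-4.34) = -111.74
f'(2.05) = 2.41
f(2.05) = -4.89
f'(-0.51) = 0.82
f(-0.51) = -0.63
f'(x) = 3*x^2 - 4*x - 2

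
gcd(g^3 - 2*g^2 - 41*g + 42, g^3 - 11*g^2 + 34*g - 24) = g - 1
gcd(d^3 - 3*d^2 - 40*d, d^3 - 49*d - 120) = d^2 - 3*d - 40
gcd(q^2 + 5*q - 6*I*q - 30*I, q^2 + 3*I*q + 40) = 1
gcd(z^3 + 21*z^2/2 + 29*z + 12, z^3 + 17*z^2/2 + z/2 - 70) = z + 4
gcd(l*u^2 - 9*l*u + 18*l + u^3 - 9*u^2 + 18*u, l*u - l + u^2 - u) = l + u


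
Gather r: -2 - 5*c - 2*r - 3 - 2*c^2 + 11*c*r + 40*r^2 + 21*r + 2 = -2*c^2 - 5*c + 40*r^2 + r*(11*c + 19) - 3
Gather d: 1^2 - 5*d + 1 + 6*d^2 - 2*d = 6*d^2 - 7*d + 2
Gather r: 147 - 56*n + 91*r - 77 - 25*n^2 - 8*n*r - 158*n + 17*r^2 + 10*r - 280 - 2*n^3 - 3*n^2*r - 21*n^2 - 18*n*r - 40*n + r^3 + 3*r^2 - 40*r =-2*n^3 - 46*n^2 - 254*n + r^3 + 20*r^2 + r*(-3*n^2 - 26*n + 61) - 210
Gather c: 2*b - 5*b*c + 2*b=-5*b*c + 4*b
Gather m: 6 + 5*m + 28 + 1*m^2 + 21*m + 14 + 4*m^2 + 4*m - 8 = 5*m^2 + 30*m + 40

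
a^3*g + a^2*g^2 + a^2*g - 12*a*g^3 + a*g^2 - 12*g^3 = (a - 3*g)*(a + 4*g)*(a*g + g)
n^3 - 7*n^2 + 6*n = n*(n - 6)*(n - 1)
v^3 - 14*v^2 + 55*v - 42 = (v - 7)*(v - 6)*(v - 1)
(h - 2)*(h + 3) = h^2 + h - 6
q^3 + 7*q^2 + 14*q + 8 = (q + 1)*(q + 2)*(q + 4)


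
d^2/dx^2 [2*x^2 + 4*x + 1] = 4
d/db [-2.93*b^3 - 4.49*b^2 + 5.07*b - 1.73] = -8.79*b^2 - 8.98*b + 5.07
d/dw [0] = 0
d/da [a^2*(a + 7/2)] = a*(3*a + 7)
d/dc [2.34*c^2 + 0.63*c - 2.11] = 4.68*c + 0.63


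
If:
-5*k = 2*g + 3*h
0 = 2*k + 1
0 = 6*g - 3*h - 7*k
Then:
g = -1/8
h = 11/12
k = -1/2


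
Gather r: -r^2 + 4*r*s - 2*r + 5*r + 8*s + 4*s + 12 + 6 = -r^2 + r*(4*s + 3) + 12*s + 18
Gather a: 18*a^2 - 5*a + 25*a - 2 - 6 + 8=18*a^2 + 20*a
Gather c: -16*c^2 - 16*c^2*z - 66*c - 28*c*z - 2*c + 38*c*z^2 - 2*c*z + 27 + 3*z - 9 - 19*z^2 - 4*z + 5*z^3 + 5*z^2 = c^2*(-16*z - 16) + c*(38*z^2 - 30*z - 68) + 5*z^3 - 14*z^2 - z + 18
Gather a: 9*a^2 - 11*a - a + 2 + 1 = 9*a^2 - 12*a + 3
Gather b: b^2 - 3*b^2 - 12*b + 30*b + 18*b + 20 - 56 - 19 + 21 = -2*b^2 + 36*b - 34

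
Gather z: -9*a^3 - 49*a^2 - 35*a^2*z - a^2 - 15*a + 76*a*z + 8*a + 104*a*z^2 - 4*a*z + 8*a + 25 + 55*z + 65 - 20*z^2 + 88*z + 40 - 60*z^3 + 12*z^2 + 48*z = -9*a^3 - 50*a^2 + a - 60*z^3 + z^2*(104*a - 8) + z*(-35*a^2 + 72*a + 191) + 130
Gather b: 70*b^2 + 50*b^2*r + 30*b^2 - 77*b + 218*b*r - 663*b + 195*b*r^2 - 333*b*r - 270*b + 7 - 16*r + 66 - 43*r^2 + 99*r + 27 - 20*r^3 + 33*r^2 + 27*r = b^2*(50*r + 100) + b*(195*r^2 - 115*r - 1010) - 20*r^3 - 10*r^2 + 110*r + 100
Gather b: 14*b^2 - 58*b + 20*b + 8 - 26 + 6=14*b^2 - 38*b - 12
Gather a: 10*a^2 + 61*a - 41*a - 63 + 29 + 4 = 10*a^2 + 20*a - 30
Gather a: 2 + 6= 8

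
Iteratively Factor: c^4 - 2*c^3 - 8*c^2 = (c - 4)*(c^3 + 2*c^2) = c*(c - 4)*(c^2 + 2*c) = c*(c - 4)*(c + 2)*(c)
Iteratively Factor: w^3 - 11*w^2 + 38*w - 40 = (w - 4)*(w^2 - 7*w + 10) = (w - 4)*(w - 2)*(w - 5)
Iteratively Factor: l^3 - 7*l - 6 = (l + 2)*(l^2 - 2*l - 3) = (l - 3)*(l + 2)*(l + 1)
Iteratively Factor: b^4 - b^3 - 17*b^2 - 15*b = (b + 3)*(b^3 - 4*b^2 - 5*b) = (b - 5)*(b + 3)*(b^2 + b) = b*(b - 5)*(b + 3)*(b + 1)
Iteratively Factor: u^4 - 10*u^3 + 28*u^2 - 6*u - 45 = (u - 5)*(u^3 - 5*u^2 + 3*u + 9) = (u - 5)*(u - 3)*(u^2 - 2*u - 3) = (u - 5)*(u - 3)^2*(u + 1)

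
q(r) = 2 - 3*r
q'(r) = -3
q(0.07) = 1.79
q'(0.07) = -3.00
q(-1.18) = 5.54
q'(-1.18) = -3.00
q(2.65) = -5.95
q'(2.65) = -3.00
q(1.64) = -2.92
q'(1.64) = -3.00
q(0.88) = -0.64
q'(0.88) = -3.00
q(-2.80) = 10.40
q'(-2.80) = -3.00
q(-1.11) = 5.33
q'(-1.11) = -3.00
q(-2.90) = 10.70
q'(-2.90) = -3.00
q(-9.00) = 29.00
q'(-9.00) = -3.00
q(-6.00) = 20.00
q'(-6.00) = -3.00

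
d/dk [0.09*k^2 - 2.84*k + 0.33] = 0.18*k - 2.84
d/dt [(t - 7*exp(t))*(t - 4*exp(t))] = -11*t*exp(t) + 2*t + 56*exp(2*t) - 11*exp(t)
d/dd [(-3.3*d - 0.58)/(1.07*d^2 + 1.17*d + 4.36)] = (3.531*d^2 + 1.2412*d - 13.7094)/(1.1449*d^4 + 2.5038*d^3 + 10.6993*d^2 + 10.2024*d + 19.0096)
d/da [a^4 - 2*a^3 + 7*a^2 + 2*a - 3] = 4*a^3 - 6*a^2 + 14*a + 2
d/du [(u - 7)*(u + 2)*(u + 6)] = 3*u^2 + 2*u - 44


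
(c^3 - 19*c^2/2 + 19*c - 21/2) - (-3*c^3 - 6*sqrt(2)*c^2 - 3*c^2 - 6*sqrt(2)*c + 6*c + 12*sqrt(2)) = 4*c^3 - 13*c^2/2 + 6*sqrt(2)*c^2 + 6*sqrt(2)*c + 13*c - 12*sqrt(2) - 21/2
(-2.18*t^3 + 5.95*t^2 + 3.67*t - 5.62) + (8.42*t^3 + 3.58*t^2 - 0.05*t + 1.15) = 6.24*t^3 + 9.53*t^2 + 3.62*t - 4.47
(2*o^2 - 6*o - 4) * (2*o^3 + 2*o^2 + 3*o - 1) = 4*o^5 - 8*o^4 - 14*o^3 - 28*o^2 - 6*o + 4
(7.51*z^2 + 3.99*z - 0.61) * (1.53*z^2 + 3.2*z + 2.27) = 11.4903*z^4 + 30.1367*z^3 + 28.8824*z^2 + 7.1053*z - 1.3847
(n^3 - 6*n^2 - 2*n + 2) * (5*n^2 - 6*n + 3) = 5*n^5 - 36*n^4 + 29*n^3 + 4*n^2 - 18*n + 6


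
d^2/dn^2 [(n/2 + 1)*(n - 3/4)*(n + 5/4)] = 3*n + 5/2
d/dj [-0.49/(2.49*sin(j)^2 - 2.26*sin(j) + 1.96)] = (2.4402*sin(j) - 1.1074)*cos(j)/(2.49*sin(j)^2 - 2.26*sin(j) + 1.96)^2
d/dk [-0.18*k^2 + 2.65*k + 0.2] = 2.65 - 0.36*k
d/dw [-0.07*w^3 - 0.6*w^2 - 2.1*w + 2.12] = -0.21*w^2 - 1.2*w - 2.1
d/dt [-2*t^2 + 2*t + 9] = 2 - 4*t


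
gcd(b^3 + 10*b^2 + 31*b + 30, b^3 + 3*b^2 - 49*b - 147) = b + 3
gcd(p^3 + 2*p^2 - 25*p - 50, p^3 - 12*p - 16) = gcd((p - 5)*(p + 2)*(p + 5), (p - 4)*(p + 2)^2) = p + 2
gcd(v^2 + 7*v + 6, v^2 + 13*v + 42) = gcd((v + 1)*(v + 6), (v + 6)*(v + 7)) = v + 6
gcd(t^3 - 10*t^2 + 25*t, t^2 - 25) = t - 5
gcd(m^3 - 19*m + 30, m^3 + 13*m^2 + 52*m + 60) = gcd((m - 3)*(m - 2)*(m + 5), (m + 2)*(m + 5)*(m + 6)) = m + 5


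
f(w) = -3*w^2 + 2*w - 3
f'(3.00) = -16.00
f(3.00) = -24.00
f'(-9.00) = 56.00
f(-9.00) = -264.00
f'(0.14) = 1.16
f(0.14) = -2.78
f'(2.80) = -14.80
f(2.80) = -20.92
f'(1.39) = -6.34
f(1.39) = -6.02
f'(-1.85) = 13.10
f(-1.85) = -16.97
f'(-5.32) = 33.92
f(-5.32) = -98.55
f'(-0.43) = 4.58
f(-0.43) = -4.41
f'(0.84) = -3.04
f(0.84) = -3.44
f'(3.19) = -17.14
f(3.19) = -27.15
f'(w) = 2 - 6*w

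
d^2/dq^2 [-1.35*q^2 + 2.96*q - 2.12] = -2.70000000000000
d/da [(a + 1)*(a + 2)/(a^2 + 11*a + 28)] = 2*(4*a^2 + 26*a + 31)/(a^4 + 22*a^3 + 177*a^2 + 616*a + 784)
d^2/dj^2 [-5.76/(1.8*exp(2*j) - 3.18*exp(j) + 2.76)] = (-5.76*(3.6*exp(j) - 3.18)*(7.2*exp(j) - 6.36)*exp(j) + (41.472*exp(j) - 18.3168)*(1.8*exp(2*j) - 3.18*exp(j) + 2.76))*exp(j)/(1.8*exp(2*j) - 3.18*exp(j) + 2.76)^3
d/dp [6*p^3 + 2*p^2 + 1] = 2*p*(9*p + 2)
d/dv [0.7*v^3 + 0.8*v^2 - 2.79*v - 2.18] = 2.1*v^2 + 1.6*v - 2.79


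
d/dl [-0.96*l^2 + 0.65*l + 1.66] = 0.65 - 1.92*l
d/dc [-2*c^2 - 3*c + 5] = -4*c - 3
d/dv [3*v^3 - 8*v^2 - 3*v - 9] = 9*v^2 - 16*v - 3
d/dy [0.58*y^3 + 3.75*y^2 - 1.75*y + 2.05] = 1.74*y^2 + 7.5*y - 1.75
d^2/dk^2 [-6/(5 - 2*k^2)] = 24*(6*k^2 + 5)/(2*k^2 - 5)^3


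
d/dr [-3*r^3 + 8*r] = 8 - 9*r^2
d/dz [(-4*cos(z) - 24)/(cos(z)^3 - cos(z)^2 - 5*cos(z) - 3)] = 4*(-15*cos(z) - cos(2*z) + 26)*sin(z)/((cos(z) - 3)^2*(cos(z) + 1)^3)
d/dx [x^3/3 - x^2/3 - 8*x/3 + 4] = x^2 - 2*x/3 - 8/3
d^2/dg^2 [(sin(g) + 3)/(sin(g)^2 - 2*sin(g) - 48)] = (sin(g)^5 + 14*sin(g)^4 + 268*sin(g)^3 + 474*sin(g)^2 + 1764*sin(g) - 120)/(-sin(g)^2 + 2*sin(g) + 48)^3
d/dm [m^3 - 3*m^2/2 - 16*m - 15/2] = 3*m^2 - 3*m - 16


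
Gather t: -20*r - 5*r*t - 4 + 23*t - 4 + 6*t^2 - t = -20*r + 6*t^2 + t*(22 - 5*r) - 8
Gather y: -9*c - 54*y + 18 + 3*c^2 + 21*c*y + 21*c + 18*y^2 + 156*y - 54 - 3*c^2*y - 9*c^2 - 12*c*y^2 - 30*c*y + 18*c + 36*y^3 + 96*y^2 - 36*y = -6*c^2 + 30*c + 36*y^3 + y^2*(114 - 12*c) + y*(-3*c^2 - 9*c + 66) - 36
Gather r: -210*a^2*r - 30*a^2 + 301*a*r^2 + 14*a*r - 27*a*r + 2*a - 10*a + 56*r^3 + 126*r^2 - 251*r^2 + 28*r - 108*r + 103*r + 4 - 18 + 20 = -30*a^2 - 8*a + 56*r^3 + r^2*(301*a - 125) + r*(-210*a^2 - 13*a + 23) + 6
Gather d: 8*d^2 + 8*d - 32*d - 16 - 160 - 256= 8*d^2 - 24*d - 432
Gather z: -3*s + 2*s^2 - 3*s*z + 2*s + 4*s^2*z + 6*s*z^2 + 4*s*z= 2*s^2 + 6*s*z^2 - s + z*(4*s^2 + s)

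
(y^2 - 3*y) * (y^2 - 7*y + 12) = y^4 - 10*y^3 + 33*y^2 - 36*y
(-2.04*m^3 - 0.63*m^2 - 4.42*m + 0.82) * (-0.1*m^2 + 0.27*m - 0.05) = 0.204*m^5 - 0.4878*m^4 + 0.3739*m^3 - 1.2439*m^2 + 0.4424*m - 0.041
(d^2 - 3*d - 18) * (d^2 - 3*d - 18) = d^4 - 6*d^3 - 27*d^2 + 108*d + 324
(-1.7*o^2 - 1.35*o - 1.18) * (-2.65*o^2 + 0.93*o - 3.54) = 4.505*o^4 + 1.9965*o^3 + 7.8895*o^2 + 3.6816*o + 4.1772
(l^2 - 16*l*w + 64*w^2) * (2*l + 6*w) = 2*l^3 - 26*l^2*w + 32*l*w^2 + 384*w^3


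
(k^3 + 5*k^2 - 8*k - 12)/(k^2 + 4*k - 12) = k + 1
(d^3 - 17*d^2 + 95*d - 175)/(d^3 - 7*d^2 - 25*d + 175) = (d - 5)/(d + 5)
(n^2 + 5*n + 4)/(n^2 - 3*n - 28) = (n + 1)/(n - 7)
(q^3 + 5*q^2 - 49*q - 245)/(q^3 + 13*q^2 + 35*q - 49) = (q^2 - 2*q - 35)/(q^2 + 6*q - 7)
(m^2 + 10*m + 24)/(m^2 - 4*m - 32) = (m + 6)/(m - 8)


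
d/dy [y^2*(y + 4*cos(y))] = y*(-4*y*sin(y) + 3*y + 8*cos(y))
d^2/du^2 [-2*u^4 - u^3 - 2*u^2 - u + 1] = -24*u^2 - 6*u - 4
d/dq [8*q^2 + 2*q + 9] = 16*q + 2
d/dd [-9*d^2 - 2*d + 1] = -18*d - 2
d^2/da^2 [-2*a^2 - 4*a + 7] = -4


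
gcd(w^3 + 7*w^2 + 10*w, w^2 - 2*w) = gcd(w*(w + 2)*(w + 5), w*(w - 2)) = w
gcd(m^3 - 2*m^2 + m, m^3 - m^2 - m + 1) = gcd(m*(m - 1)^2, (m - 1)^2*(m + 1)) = m^2 - 2*m + 1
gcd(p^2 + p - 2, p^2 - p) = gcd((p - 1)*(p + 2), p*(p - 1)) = p - 1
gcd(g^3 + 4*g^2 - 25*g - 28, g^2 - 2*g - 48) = 1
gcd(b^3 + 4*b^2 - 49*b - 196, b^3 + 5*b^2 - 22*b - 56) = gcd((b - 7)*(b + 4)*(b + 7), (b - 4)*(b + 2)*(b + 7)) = b + 7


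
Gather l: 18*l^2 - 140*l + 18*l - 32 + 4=18*l^2 - 122*l - 28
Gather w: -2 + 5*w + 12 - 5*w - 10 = 0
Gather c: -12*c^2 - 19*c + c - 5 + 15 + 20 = -12*c^2 - 18*c + 30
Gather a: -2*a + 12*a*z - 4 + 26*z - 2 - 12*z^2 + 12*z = a*(12*z - 2) - 12*z^2 + 38*z - 6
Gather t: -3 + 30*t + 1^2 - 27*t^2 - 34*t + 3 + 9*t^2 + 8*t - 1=-18*t^2 + 4*t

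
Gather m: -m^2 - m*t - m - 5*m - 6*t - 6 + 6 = -m^2 + m*(-t - 6) - 6*t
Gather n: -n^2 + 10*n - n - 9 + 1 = -n^2 + 9*n - 8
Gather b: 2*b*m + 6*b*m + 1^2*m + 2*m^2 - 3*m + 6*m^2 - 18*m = 8*b*m + 8*m^2 - 20*m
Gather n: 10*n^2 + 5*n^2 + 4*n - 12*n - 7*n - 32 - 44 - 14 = 15*n^2 - 15*n - 90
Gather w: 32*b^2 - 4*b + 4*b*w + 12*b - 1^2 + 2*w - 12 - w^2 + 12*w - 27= 32*b^2 + 8*b - w^2 + w*(4*b + 14) - 40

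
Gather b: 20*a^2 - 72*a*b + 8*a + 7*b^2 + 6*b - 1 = 20*a^2 + 8*a + 7*b^2 + b*(6 - 72*a) - 1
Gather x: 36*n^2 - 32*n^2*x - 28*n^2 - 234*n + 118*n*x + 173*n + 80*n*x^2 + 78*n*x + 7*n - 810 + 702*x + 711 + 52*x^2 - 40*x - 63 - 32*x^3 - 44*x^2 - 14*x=8*n^2 - 54*n - 32*x^3 + x^2*(80*n + 8) + x*(-32*n^2 + 196*n + 648) - 162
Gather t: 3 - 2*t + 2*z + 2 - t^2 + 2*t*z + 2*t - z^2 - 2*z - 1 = -t^2 + 2*t*z - z^2 + 4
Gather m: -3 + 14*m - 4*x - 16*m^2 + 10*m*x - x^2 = -16*m^2 + m*(10*x + 14) - x^2 - 4*x - 3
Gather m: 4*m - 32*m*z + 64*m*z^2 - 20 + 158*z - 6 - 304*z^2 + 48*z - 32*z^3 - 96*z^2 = m*(64*z^2 - 32*z + 4) - 32*z^3 - 400*z^2 + 206*z - 26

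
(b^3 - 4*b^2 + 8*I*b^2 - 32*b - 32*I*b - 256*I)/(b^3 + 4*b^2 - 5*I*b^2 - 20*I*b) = (b^2 + 8*b*(-1 + I) - 64*I)/(b*(b - 5*I))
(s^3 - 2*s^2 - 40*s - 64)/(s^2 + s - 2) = (s^2 - 4*s - 32)/(s - 1)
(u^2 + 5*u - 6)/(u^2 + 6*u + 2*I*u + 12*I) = (u - 1)/(u + 2*I)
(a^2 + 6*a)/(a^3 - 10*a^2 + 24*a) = (a + 6)/(a^2 - 10*a + 24)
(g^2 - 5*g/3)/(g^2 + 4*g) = (g - 5/3)/(g + 4)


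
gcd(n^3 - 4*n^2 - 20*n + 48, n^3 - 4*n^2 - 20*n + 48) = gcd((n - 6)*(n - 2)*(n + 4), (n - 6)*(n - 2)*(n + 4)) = n^3 - 4*n^2 - 20*n + 48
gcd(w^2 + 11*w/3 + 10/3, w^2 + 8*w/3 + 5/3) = w + 5/3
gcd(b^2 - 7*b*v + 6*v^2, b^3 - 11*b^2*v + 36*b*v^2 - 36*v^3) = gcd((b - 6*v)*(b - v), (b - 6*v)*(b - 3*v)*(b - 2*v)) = -b + 6*v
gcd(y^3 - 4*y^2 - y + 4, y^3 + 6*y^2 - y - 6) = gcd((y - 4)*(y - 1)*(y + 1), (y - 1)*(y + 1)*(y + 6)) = y^2 - 1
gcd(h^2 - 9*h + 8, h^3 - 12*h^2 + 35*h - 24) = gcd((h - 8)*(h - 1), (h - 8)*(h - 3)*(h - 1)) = h^2 - 9*h + 8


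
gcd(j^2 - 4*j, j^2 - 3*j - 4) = j - 4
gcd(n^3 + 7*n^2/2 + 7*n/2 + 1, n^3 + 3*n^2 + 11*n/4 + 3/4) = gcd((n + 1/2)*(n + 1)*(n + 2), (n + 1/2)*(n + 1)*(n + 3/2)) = n^2 + 3*n/2 + 1/2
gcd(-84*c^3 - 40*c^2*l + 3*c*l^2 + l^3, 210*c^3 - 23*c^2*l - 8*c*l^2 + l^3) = 6*c - l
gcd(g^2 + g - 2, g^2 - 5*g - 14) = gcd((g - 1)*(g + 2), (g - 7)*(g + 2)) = g + 2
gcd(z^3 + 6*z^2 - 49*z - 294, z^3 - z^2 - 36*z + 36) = z + 6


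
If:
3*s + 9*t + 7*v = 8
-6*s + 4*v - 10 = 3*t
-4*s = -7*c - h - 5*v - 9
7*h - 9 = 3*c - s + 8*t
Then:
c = 17*v/78 - 239/78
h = 301/130 - 569*v/390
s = 19*v/15 - 38/15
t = 26/15 - 6*v/5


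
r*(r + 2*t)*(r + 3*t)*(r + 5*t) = r^4 + 10*r^3*t + 31*r^2*t^2 + 30*r*t^3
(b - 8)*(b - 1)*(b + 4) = b^3 - 5*b^2 - 28*b + 32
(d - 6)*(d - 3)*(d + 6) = d^3 - 3*d^2 - 36*d + 108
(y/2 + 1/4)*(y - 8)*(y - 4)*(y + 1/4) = y^4/2 - 45*y^3/8 + 185*y^2/16 + 45*y/4 + 2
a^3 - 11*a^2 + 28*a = a*(a - 7)*(a - 4)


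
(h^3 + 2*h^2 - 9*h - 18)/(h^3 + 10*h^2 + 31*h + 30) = (h - 3)/(h + 5)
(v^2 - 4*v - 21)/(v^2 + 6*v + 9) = (v - 7)/(v + 3)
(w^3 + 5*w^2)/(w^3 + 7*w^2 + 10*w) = w/(w + 2)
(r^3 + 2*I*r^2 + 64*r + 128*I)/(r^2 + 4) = (r^2 + 64)/(r - 2*I)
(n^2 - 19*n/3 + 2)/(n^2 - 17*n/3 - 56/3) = (-3*n^2 + 19*n - 6)/(-3*n^2 + 17*n + 56)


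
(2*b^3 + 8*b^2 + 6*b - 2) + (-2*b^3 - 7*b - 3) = 8*b^2 - b - 5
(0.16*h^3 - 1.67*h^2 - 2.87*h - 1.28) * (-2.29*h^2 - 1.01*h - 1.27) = -0.3664*h^5 + 3.6627*h^4 + 8.0558*h^3 + 7.9508*h^2 + 4.9377*h + 1.6256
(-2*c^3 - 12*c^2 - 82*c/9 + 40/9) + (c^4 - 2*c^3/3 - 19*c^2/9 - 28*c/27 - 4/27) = c^4 - 8*c^3/3 - 127*c^2/9 - 274*c/27 + 116/27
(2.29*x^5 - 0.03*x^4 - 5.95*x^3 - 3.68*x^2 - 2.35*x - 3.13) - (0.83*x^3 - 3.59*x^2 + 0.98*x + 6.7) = 2.29*x^5 - 0.03*x^4 - 6.78*x^3 - 0.0900000000000003*x^2 - 3.33*x - 9.83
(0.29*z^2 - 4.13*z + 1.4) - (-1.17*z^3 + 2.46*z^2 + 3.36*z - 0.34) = 1.17*z^3 - 2.17*z^2 - 7.49*z + 1.74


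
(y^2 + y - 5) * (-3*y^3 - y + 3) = -3*y^5 - 3*y^4 + 14*y^3 + 2*y^2 + 8*y - 15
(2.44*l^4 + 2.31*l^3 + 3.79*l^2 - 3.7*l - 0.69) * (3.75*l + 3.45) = 9.15*l^5 + 17.0805*l^4 + 22.182*l^3 - 0.799499999999998*l^2 - 15.3525*l - 2.3805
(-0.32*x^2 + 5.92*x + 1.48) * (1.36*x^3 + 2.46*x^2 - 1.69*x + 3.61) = -0.4352*x^5 + 7.264*x^4 + 17.1168*x^3 - 7.5192*x^2 + 18.87*x + 5.3428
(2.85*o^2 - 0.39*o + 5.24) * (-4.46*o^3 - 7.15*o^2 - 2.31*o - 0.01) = -12.711*o^5 - 18.6381*o^4 - 27.1654*o^3 - 36.5936*o^2 - 12.1005*o - 0.0524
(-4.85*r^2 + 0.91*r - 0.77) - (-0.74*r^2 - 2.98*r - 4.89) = -4.11*r^2 + 3.89*r + 4.12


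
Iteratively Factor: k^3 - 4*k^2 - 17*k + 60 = (k - 5)*(k^2 + k - 12) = (k - 5)*(k + 4)*(k - 3)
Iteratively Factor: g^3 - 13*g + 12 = (g - 1)*(g^2 + g - 12) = (g - 3)*(g - 1)*(g + 4)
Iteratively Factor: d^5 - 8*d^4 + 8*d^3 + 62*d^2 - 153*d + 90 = (d - 2)*(d^4 - 6*d^3 - 4*d^2 + 54*d - 45) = (d - 2)*(d + 3)*(d^3 - 9*d^2 + 23*d - 15) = (d - 5)*(d - 2)*(d + 3)*(d^2 - 4*d + 3) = (d - 5)*(d - 2)*(d - 1)*(d + 3)*(d - 3)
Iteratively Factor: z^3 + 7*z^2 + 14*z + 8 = (z + 4)*(z^2 + 3*z + 2) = (z + 2)*(z + 4)*(z + 1)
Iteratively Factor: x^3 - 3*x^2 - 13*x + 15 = (x + 3)*(x^2 - 6*x + 5) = (x - 1)*(x + 3)*(x - 5)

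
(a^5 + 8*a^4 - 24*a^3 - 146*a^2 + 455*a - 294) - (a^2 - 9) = a^5 + 8*a^4 - 24*a^3 - 147*a^2 + 455*a - 285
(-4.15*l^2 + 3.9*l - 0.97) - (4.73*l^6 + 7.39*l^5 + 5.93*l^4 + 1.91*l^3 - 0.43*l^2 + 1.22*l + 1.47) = -4.73*l^6 - 7.39*l^5 - 5.93*l^4 - 1.91*l^3 - 3.72*l^2 + 2.68*l - 2.44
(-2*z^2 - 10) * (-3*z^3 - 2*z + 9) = 6*z^5 + 34*z^3 - 18*z^2 + 20*z - 90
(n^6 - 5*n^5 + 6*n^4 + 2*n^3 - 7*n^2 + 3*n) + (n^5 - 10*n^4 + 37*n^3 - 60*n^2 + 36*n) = n^6 - 4*n^5 - 4*n^4 + 39*n^3 - 67*n^2 + 39*n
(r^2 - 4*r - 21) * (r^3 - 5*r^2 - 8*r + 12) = r^5 - 9*r^4 - 9*r^3 + 149*r^2 + 120*r - 252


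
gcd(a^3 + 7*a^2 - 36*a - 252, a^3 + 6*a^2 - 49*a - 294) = a^2 + 13*a + 42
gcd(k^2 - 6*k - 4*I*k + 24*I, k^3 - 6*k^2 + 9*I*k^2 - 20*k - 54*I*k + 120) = k - 6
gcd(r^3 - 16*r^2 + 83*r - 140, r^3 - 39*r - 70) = r - 7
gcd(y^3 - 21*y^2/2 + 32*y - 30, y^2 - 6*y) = y - 6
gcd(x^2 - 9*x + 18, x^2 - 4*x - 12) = x - 6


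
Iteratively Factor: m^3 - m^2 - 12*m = (m - 4)*(m^2 + 3*m) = (m - 4)*(m + 3)*(m)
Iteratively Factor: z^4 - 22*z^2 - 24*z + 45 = (z + 3)*(z^3 - 3*z^2 - 13*z + 15) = (z - 5)*(z + 3)*(z^2 + 2*z - 3) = (z - 5)*(z + 3)^2*(z - 1)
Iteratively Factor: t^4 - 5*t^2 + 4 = (t - 1)*(t^3 + t^2 - 4*t - 4) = (t - 1)*(t + 1)*(t^2 - 4) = (t - 2)*(t - 1)*(t + 1)*(t + 2)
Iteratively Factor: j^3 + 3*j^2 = (j + 3)*(j^2) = j*(j + 3)*(j)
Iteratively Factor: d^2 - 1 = (d - 1)*(d + 1)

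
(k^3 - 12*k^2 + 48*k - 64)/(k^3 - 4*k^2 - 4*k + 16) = (k^2 - 8*k + 16)/(k^2 - 4)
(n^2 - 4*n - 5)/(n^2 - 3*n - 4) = (n - 5)/(n - 4)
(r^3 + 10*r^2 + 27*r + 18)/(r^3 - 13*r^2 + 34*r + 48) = (r^2 + 9*r + 18)/(r^2 - 14*r + 48)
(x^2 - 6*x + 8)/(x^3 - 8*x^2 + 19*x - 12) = (x - 2)/(x^2 - 4*x + 3)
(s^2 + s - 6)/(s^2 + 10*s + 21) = (s - 2)/(s + 7)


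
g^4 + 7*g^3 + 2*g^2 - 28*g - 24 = (g - 2)*(g + 1)*(g + 2)*(g + 6)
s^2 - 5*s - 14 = (s - 7)*(s + 2)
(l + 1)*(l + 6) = l^2 + 7*l + 6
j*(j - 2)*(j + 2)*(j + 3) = j^4 + 3*j^3 - 4*j^2 - 12*j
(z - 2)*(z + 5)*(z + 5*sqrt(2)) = z^3 + 3*z^2 + 5*sqrt(2)*z^2 - 10*z + 15*sqrt(2)*z - 50*sqrt(2)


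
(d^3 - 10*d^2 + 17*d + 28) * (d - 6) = d^4 - 16*d^3 + 77*d^2 - 74*d - 168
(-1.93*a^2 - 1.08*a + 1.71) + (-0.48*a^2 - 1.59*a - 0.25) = -2.41*a^2 - 2.67*a + 1.46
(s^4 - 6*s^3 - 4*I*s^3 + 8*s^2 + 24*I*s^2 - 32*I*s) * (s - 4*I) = s^5 - 6*s^4 - 8*I*s^4 - 8*s^3 + 48*I*s^3 + 96*s^2 - 64*I*s^2 - 128*s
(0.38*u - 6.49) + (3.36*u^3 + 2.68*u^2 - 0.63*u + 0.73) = 3.36*u^3 + 2.68*u^2 - 0.25*u - 5.76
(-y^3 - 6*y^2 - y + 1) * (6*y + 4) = -6*y^4 - 40*y^3 - 30*y^2 + 2*y + 4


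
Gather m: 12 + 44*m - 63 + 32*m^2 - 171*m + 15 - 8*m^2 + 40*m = 24*m^2 - 87*m - 36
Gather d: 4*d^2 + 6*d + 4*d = 4*d^2 + 10*d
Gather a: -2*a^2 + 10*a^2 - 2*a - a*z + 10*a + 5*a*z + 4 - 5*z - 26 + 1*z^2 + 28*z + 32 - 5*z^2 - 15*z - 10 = 8*a^2 + a*(4*z + 8) - 4*z^2 + 8*z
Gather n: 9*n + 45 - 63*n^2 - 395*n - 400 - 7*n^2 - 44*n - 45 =-70*n^2 - 430*n - 400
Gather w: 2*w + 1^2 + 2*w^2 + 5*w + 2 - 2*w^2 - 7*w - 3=0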